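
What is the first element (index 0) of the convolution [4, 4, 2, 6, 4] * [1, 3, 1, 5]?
Use y[k] = Σ_i a[i]·b[k-i] at k=0. y[0] = 4×1 = 4

4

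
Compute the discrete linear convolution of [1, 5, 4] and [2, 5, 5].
y[0] = 1×2 = 2; y[1] = 1×5 + 5×2 = 15; y[2] = 1×5 + 5×5 + 4×2 = 38; y[3] = 5×5 + 4×5 = 45; y[4] = 4×5 = 20

[2, 15, 38, 45, 20]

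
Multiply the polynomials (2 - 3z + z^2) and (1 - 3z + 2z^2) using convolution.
Ascending coefficients: a = [2, -3, 1], b = [1, -3, 2]. c[0] = 2×1 = 2; c[1] = 2×-3 + -3×1 = -9; c[2] = 2×2 + -3×-3 + 1×1 = 14; c[3] = -3×2 + 1×-3 = -9; c[4] = 1×2 = 2. Result coefficients: [2, -9, 14, -9, 2] → 2 - 9z + 14z^2 - 9z^3 + 2z^4

2 - 9z + 14z^2 - 9z^3 + 2z^4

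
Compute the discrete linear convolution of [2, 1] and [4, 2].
y[0] = 2×4 = 8; y[1] = 2×2 + 1×4 = 8; y[2] = 1×2 = 2

[8, 8, 2]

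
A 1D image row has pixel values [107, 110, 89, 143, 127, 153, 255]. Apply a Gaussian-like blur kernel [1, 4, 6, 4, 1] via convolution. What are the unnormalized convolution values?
Convolve image row [107, 110, 89, 143, 127, 153, 255] with kernel [1, 4, 6, 4, 1]: y[0] = 107×1 = 107; y[1] = 107×4 + 110×1 = 538; y[2] = 107×6 + 110×4 + 89×1 = 1171; y[3] = 107×4 + 110×6 + 89×4 + 143×1 = 1587; y[4] = 107×1 + 110×4 + 89×6 + 143×4 + 127×1 = 1780; y[5] = 110×1 + 89×4 + 143×6 + 127×4 + 153×1 = 1985; y[6] = 89×1 + 143×4 + 127×6 + 153×4 + 255×1 = 2290; y[7] = 143×1 + 127×4 + 153×6 + 255×4 = 2589; y[8] = 127×1 + 153×4 + 255×6 = 2269; y[9] = 153×1 + 255×4 = 1173; y[10] = 255×1 = 255 → [107, 538, 1171, 1587, 1780, 1985, 2290, 2589, 2269, 1173, 255]. Normalization factor = sum(kernel) = 16.

[107, 538, 1171, 1587, 1780, 1985, 2290, 2589, 2269, 1173, 255]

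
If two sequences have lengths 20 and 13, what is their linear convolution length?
Linear/full convolution length: m + n - 1 = 20 + 13 - 1 = 32

32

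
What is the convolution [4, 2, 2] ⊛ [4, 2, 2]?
y[0] = 4×4 = 16; y[1] = 4×2 + 2×4 = 16; y[2] = 4×2 + 2×2 + 2×4 = 20; y[3] = 2×2 + 2×2 = 8; y[4] = 2×2 = 4

[16, 16, 20, 8, 4]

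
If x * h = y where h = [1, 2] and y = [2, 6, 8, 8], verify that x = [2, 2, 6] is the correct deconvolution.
Forward-compute [2, 2, 6] * [1, 2]: y[0] = 2×1 = 2; y[1] = 2×2 + 2×1 = 6; y[2] = 2×2 + 6×1 = 10; y[3] = 6×2 = 12 → [2, 6, 10, 12]. Does not match given y = [2, 6, 8, 8].

Not verified. [2, 2, 6] * [1, 2] = [2, 6, 10, 12], which differs from [2, 6, 8, 8] at index 2.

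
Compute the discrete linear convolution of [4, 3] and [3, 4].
y[0] = 4×3 = 12; y[1] = 4×4 + 3×3 = 25; y[2] = 3×4 = 12

[12, 25, 12]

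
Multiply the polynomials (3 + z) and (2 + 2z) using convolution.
Ascending coefficients: a = [3, 1], b = [2, 2]. c[0] = 3×2 = 6; c[1] = 3×2 + 1×2 = 8; c[2] = 1×2 = 2. Result coefficients: [6, 8, 2] → 6 + 8z + 2z^2

6 + 8z + 2z^2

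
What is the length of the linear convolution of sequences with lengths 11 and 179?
Linear/full convolution length: m + n - 1 = 11 + 179 - 1 = 189

189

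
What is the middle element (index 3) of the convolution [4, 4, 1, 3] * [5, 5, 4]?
Use y[k] = Σ_i a[i]·b[k-i] at k=3. y[3] = 4×4 + 1×5 + 3×5 = 36

36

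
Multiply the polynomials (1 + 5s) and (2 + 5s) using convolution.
Ascending coefficients: a = [1, 5], b = [2, 5]. c[0] = 1×2 = 2; c[1] = 1×5 + 5×2 = 15; c[2] = 5×5 = 25. Result coefficients: [2, 15, 25] → 2 + 15s + 25s^2

2 + 15s + 25s^2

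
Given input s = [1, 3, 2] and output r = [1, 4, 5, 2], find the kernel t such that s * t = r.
Output length 4 = len(s) + len(t) - 1 ⇒ len(t) = 2. Solve t forward using t[k] = (r[k] - Σ_{i≥1} s[i]·t[k-i]) / s[0]: t[0] = r[0] / s[0] = 1 / 1 = 1; t[1] = (r[1] - 3×1) / s[0] = (4 - 3×1) / 1 = 1. So t = [1, 1]. Forward-check [1, 3, 2] * [1, 1]: r[0] = 1×1 = 1; r[1] = 1×1 + 3×1 = 4; r[2] = 3×1 + 2×1 = 5; r[3] = 2×1 = 2 → [1, 4, 5, 2] ✓

[1, 1]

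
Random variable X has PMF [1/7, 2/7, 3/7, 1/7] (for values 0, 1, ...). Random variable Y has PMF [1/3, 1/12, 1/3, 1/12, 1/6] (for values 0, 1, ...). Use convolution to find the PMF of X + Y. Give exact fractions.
P(X+Y=k) = Σ_i P(X=i)·P(Y=k-i) — a convolution of [1/7, 2/7, 3/7, 1/7] and [1/3, 1/12, 1/3, 1/12, 1/6]. P(X+Y=0) = (1/7)×(1/3) = 1/21; P(X+Y=1) = (1/7)×(1/12) + (2/7)×(1/3) = 1/84 + 2/21 = 3/28; P(X+Y=2) = (1/7)×(1/3) + (2/7)×(1/12) + (3/7)×(1/3) = 1/21 + 1/42 + 1/7 = 3/14; P(X+Y=3) = (1/7)×(1/12) + (2/7)×(1/3) + (3/7)×(1/12) + (1/7)×(1/3) = 1/84 + 2/21 + 1/28 + 1/21 = 4/21; P(X+Y=4) = (1/7)×(1/6) + (2/7)×(1/12) + (3/7)×(1/3) + (1/7)×(1/12) = 1/42 + 1/42 + 1/7 + 1/84 = 17/84; P(X+Y=5) = (2/7)×(1/6) + (3/7)×(1/12) + (1/7)×(1/3) = 1/21 + 1/28 + 1/21 = 11/84; P(X+Y=6) = (3/7)×(1/6) + (1/7)×(1/12) = 1/14 + 1/84 = 1/12; P(X+Y=7) = (1/7)×(1/6) = 1/42. PMF: [1/21, 3/28, 3/14, 4/21, 17/84, 11/84, 1/12, 1/42] (sums to 1 ✓)

[1/21, 3/28, 3/14, 4/21, 17/84, 11/84, 1/12, 1/42]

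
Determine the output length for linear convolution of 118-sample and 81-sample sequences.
Linear/full convolution length: m + n - 1 = 118 + 81 - 1 = 198

198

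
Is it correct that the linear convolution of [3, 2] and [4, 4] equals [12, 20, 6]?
Recompute linear convolution of [3, 2] and [4, 4]: y[0] = 3×4 = 12; y[1] = 3×4 + 2×4 = 20; y[2] = 2×4 = 8 → [12, 20, 8]. Compare to given [12, 20, 6]: they differ at index 2: given 6, correct 8, so answer: No

No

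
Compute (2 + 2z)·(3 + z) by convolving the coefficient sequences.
Ascending coefficients: a = [2, 2], b = [3, 1]. c[0] = 2×3 = 6; c[1] = 2×1 + 2×3 = 8; c[2] = 2×1 = 2. Result coefficients: [6, 8, 2] → 6 + 8z + 2z^2

6 + 8z + 2z^2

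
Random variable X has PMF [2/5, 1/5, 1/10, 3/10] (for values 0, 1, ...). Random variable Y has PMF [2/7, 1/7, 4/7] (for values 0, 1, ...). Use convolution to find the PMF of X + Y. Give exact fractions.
P(X+Y=k) = Σ_i P(X=i)·P(Y=k-i) — a convolution of [2/5, 1/5, 1/10, 3/10] and [2/7, 1/7, 4/7]. P(X+Y=0) = (2/5)×(2/7) = 4/35; P(X+Y=1) = (2/5)×(1/7) + (1/5)×(2/7) = 2/35 + 2/35 = 4/35; P(X+Y=2) = (2/5)×(4/7) + (1/5)×(1/7) + (1/10)×(2/7) = 8/35 + 1/35 + 1/35 = 2/7; P(X+Y=3) = (1/5)×(4/7) + (1/10)×(1/7) + (3/10)×(2/7) = 4/35 + 1/70 + 3/35 = 3/14; P(X+Y=4) = (1/10)×(4/7) + (3/10)×(1/7) = 2/35 + 3/70 = 1/10; P(X+Y=5) = (3/10)×(4/7) = 6/35. PMF: [4/35, 4/35, 2/7, 3/14, 1/10, 6/35] (sums to 1 ✓)

[4/35, 4/35, 2/7, 3/14, 1/10, 6/35]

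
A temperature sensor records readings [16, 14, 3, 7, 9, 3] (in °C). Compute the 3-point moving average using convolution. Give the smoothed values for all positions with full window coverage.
3-point moving average kernel = [1, 1, 1]. Apply in 'valid' mode (full window coverage): avg[0] = (16 + 14 + 3) / 3 = 11.0; avg[1] = (14 + 3 + 7) / 3 = 8.0; avg[2] = (3 + 7 + 9) / 3 = 6.33; avg[3] = (7 + 9 + 3) / 3 = 6.33. Smoothed values: [11.0, 8.0, 6.33, 6.33]

[11.0, 8.0, 6.33, 6.33]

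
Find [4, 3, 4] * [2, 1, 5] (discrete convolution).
y[0] = 4×2 = 8; y[1] = 4×1 + 3×2 = 10; y[2] = 4×5 + 3×1 + 4×2 = 31; y[3] = 3×5 + 4×1 = 19; y[4] = 4×5 = 20

[8, 10, 31, 19, 20]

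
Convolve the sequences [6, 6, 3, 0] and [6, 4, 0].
y[0] = 6×6 = 36; y[1] = 6×4 + 6×6 = 60; y[2] = 6×0 + 6×4 + 3×6 = 42; y[3] = 6×0 + 3×4 + 0×6 = 12; y[4] = 3×0 + 0×4 = 0; y[5] = 0×0 = 0

[36, 60, 42, 12, 0, 0]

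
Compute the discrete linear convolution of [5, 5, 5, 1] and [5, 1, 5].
y[0] = 5×5 = 25; y[1] = 5×1 + 5×5 = 30; y[2] = 5×5 + 5×1 + 5×5 = 55; y[3] = 5×5 + 5×1 + 1×5 = 35; y[4] = 5×5 + 1×1 = 26; y[5] = 1×5 = 5

[25, 30, 55, 35, 26, 5]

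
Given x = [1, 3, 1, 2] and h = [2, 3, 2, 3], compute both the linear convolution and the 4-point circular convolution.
Linear: y_lin[0] = 1×2 = 2; y_lin[1] = 1×3 + 3×2 = 9; y_lin[2] = 1×2 + 3×3 + 1×2 = 13; y_lin[3] = 1×3 + 3×2 + 1×3 + 2×2 = 16; y_lin[4] = 3×3 + 1×2 + 2×3 = 17; y_lin[5] = 1×3 + 2×2 = 7; y_lin[6] = 2×3 = 6 → [2, 9, 13, 16, 17, 7, 6]. Circular (length 4): y[0] = 1×2 + 3×3 + 1×2 + 2×3 = 19; y[1] = 1×3 + 3×2 + 1×3 + 2×2 = 16; y[2] = 1×2 + 3×3 + 1×2 + 2×3 = 19; y[3] = 1×3 + 3×2 + 1×3 + 2×2 = 16 → [19, 16, 19, 16]

Linear: [2, 9, 13, 16, 17, 7, 6], Circular: [19, 16, 19, 16]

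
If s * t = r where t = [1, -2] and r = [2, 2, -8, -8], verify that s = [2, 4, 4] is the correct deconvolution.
Forward-compute [2, 4, 4] * [1, -2]: r[0] = 2×1 = 2; r[1] = 2×-2 + 4×1 = 0; r[2] = 4×-2 + 4×1 = -4; r[3] = 4×-2 = -8 → [2, 0, -4, -8]. Does not match given r = [2, 2, -8, -8].

Not verified. [2, 4, 4] * [1, -2] = [2, 0, -4, -8], which differs from [2, 2, -8, -8] at index 1.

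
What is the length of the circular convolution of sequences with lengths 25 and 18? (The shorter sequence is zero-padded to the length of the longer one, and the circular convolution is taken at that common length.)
Circular convolution (zero-padding the shorter input) has length max(m, n) = max(25, 18) = 25

25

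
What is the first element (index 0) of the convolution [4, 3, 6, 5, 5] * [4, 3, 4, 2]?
Use y[k] = Σ_i a[i]·b[k-i] at k=0. y[0] = 4×4 = 16

16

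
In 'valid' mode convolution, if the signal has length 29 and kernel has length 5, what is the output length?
'Valid' mode counts only positions where the kernel fully overlaps the signal: m - n + 1 = 29 - 5 + 1 = 25

25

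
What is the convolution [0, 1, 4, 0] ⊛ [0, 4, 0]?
y[0] = 0×0 = 0; y[1] = 0×4 + 1×0 = 0; y[2] = 0×0 + 1×4 + 4×0 = 4; y[3] = 1×0 + 4×4 + 0×0 = 16; y[4] = 4×0 + 0×4 = 0; y[5] = 0×0 = 0

[0, 0, 4, 16, 0, 0]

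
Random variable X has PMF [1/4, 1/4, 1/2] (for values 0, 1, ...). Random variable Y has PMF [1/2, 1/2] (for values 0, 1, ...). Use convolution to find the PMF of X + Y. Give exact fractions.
P(X+Y=k) = Σ_i P(X=i)·P(Y=k-i) — a convolution of [1/4, 1/4, 1/2] and [1/2, 1/2]. P(X+Y=0) = (1/4)×(1/2) = 1/8; P(X+Y=1) = (1/4)×(1/2) + (1/4)×(1/2) = 1/8 + 1/8 = 1/4; P(X+Y=2) = (1/4)×(1/2) + (1/2)×(1/2) = 1/8 + 1/4 = 3/8; P(X+Y=3) = (1/2)×(1/2) = 1/4. PMF: [1/8, 1/4, 3/8, 1/4] (sums to 1 ✓)

[1/8, 1/4, 3/8, 1/4]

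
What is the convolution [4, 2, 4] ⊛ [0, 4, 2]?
y[0] = 4×0 = 0; y[1] = 4×4 + 2×0 = 16; y[2] = 4×2 + 2×4 + 4×0 = 16; y[3] = 2×2 + 4×4 = 20; y[4] = 4×2 = 8

[0, 16, 16, 20, 8]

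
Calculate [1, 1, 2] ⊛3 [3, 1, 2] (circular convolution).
Use y[k] = Σ_j x[j]·h[(k-j) mod 3]. y[0] = 1×3 + 1×2 + 2×1 = 7; y[1] = 1×1 + 1×3 + 2×2 = 8; y[2] = 1×2 + 1×1 + 2×3 = 9. Result: [7, 8, 9]

[7, 8, 9]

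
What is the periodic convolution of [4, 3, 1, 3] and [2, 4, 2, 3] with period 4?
Use y[k] = Σ_j f[j]·g[(k-j) mod 4]. y[0] = 4×2 + 3×3 + 1×2 + 3×4 = 31; y[1] = 4×4 + 3×2 + 1×3 + 3×2 = 31; y[2] = 4×2 + 3×4 + 1×2 + 3×3 = 31; y[3] = 4×3 + 3×2 + 1×4 + 3×2 = 28. Result: [31, 31, 31, 28]

[31, 31, 31, 28]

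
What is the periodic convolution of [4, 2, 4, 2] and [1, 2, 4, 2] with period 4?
Use y[k] = Σ_j u[j]·v[(k-j) mod 4]. y[0] = 4×1 + 2×2 + 4×4 + 2×2 = 28; y[1] = 4×2 + 2×1 + 4×2 + 2×4 = 26; y[2] = 4×4 + 2×2 + 4×1 + 2×2 = 28; y[3] = 4×2 + 2×4 + 4×2 + 2×1 = 26. Result: [28, 26, 28, 26]

[28, 26, 28, 26]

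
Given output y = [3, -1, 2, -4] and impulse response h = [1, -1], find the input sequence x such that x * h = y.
Deconvolve y=[3, -1, 2, -4] by h=[1, -1]. Since h[0]=1, solve forward: x[0] = y[0] / 1 = 3; x[1] = (y[1] - 3×-1) / 1 = 2; x[2] = (y[2] - 2×-1) / 1 = 4. So x = [3, 2, 4]. Check by forward convolution: y[0] = 3×1 = 3; y[1] = 3×-1 + 2×1 = -1; y[2] = 2×-1 + 4×1 = 2; y[3] = 4×-1 = -4

[3, 2, 4]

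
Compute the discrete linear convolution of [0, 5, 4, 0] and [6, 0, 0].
y[0] = 0×6 = 0; y[1] = 0×0 + 5×6 = 30; y[2] = 0×0 + 5×0 + 4×6 = 24; y[3] = 5×0 + 4×0 + 0×6 = 0; y[4] = 4×0 + 0×0 = 0; y[5] = 0×0 = 0

[0, 30, 24, 0, 0, 0]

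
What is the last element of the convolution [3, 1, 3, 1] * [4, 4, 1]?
Use y[k] = Σ_i a[i]·b[k-i] at k=5. y[5] = 1×1 = 1

1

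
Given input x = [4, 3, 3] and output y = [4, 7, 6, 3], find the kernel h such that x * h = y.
Output length 4 = len(x) + len(h) - 1 ⇒ len(h) = 2. Solve h forward using h[k] = (y[k] - Σ_{i≥1} x[i]·h[k-i]) / x[0]: h[0] = y[0] / x[0] = 4 / 4 = 1; h[1] = (y[1] - 3×1) / x[0] = (7 - 3×1) / 4 = 1. So h = [1, 1]. Forward-check [4, 3, 3] * [1, 1]: y[0] = 4×1 = 4; y[1] = 4×1 + 3×1 = 7; y[2] = 3×1 + 3×1 = 6; y[3] = 3×1 = 3 → [4, 7, 6, 3] ✓

[1, 1]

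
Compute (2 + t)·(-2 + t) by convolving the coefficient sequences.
Ascending coefficients: a = [2, 1], b = [-2, 1]. c[0] = 2×-2 = -4; c[1] = 2×1 + 1×-2 = 0; c[2] = 1×1 = 1. Result coefficients: [-4, 0, 1] → -4 + t^2

-4 + t^2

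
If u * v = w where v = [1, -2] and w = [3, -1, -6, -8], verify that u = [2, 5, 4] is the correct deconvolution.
Forward-compute [2, 5, 4] * [1, -2]: w[0] = 2×1 = 2; w[1] = 2×-2 + 5×1 = 1; w[2] = 5×-2 + 4×1 = -6; w[3] = 4×-2 = -8 → [2, 1, -6, -8]. Does not match given w = [3, -1, -6, -8].

Not verified. [2, 5, 4] * [1, -2] = [2, 1, -6, -8], which differs from [3, -1, -6, -8] at index 0.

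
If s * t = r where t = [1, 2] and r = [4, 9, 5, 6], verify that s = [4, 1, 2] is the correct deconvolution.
Forward-compute [4, 1, 2] * [1, 2]: r[0] = 4×1 = 4; r[1] = 4×2 + 1×1 = 9; r[2] = 1×2 + 2×1 = 4; r[3] = 2×2 = 4 → [4, 9, 4, 4]. Does not match given r = [4, 9, 5, 6].

Not verified. [4, 1, 2] * [1, 2] = [4, 9, 4, 4], which differs from [4, 9, 5, 6] at index 2.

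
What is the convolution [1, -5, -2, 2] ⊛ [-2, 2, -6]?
y[0] = 1×-2 = -2; y[1] = 1×2 + -5×-2 = 12; y[2] = 1×-6 + -5×2 + -2×-2 = -12; y[3] = -5×-6 + -2×2 + 2×-2 = 22; y[4] = -2×-6 + 2×2 = 16; y[5] = 2×-6 = -12

[-2, 12, -12, 22, 16, -12]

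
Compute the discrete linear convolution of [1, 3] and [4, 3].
y[0] = 1×4 = 4; y[1] = 1×3 + 3×4 = 15; y[2] = 3×3 = 9

[4, 15, 9]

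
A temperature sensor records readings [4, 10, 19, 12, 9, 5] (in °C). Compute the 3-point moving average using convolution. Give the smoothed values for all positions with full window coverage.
3-point moving average kernel = [1, 1, 1]. Apply in 'valid' mode (full window coverage): avg[0] = (4 + 10 + 19) / 3 = 11.0; avg[1] = (10 + 19 + 12) / 3 = 13.67; avg[2] = (19 + 12 + 9) / 3 = 13.33; avg[3] = (12 + 9 + 5) / 3 = 8.67. Smoothed values: [11.0, 13.67, 13.33, 8.67]

[11.0, 13.67, 13.33, 8.67]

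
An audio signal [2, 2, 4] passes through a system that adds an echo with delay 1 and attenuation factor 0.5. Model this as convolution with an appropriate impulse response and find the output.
Direct-path + delayed-attenuated-path model → impulse response h = [1, 0.5] (1 at lag 0, 0.5 at lag 1). Output y[n] = x[n] + 0.5·x[n - 1] (with x[n] = 0 outside 0..2): y[0] = 2 + 0.5×0 = 2; y[1] = 2 + 0.5×2 = 3.0; y[2] = 4 + 0.5×2 = 5.0; y[3] = 0 + 0.5×4 = 2.0. So y = [2, 3.0, 5.0, 2.0]

[2, 3.0, 5.0, 2.0]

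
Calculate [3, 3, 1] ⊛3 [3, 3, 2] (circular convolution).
Use y[k] = Σ_j x[j]·h[(k-j) mod 3]. y[0] = 3×3 + 3×2 + 1×3 = 18; y[1] = 3×3 + 3×3 + 1×2 = 20; y[2] = 3×2 + 3×3 + 1×3 = 18. Result: [18, 20, 18]

[18, 20, 18]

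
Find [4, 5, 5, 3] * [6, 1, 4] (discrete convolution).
y[0] = 4×6 = 24; y[1] = 4×1 + 5×6 = 34; y[2] = 4×4 + 5×1 + 5×6 = 51; y[3] = 5×4 + 5×1 + 3×6 = 43; y[4] = 5×4 + 3×1 = 23; y[5] = 3×4 = 12

[24, 34, 51, 43, 23, 12]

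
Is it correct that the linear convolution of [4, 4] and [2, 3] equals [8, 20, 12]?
Recompute linear convolution of [4, 4] and [2, 3]: y[0] = 4×2 = 8; y[1] = 4×3 + 4×2 = 20; y[2] = 4×3 = 12 → [8, 20, 12]. Given [8, 20, 12] matches, so answer: Yes

Yes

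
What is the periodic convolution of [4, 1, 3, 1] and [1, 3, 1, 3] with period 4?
Use y[k] = Σ_j f[j]·g[(k-j) mod 4]. y[0] = 4×1 + 1×3 + 3×1 + 1×3 = 13; y[1] = 4×3 + 1×1 + 3×3 + 1×1 = 23; y[2] = 4×1 + 1×3 + 3×1 + 1×3 = 13; y[3] = 4×3 + 1×1 + 3×3 + 1×1 = 23. Result: [13, 23, 13, 23]

[13, 23, 13, 23]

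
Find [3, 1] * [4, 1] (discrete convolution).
y[0] = 3×4 = 12; y[1] = 3×1 + 1×4 = 7; y[2] = 1×1 = 1

[12, 7, 1]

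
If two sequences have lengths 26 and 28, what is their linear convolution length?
Linear/full convolution length: m + n - 1 = 26 + 28 - 1 = 53

53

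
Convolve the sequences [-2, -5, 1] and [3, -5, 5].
y[0] = -2×3 = -6; y[1] = -2×-5 + -5×3 = -5; y[2] = -2×5 + -5×-5 + 1×3 = 18; y[3] = -5×5 + 1×-5 = -30; y[4] = 1×5 = 5

[-6, -5, 18, -30, 5]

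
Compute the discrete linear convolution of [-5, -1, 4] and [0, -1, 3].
y[0] = -5×0 = 0; y[1] = -5×-1 + -1×0 = 5; y[2] = -5×3 + -1×-1 + 4×0 = -14; y[3] = -1×3 + 4×-1 = -7; y[4] = 4×3 = 12

[0, 5, -14, -7, 12]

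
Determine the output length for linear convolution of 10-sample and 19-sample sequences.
Linear/full convolution length: m + n - 1 = 10 + 19 - 1 = 28

28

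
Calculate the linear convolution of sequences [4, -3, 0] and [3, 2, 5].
y[0] = 4×3 = 12; y[1] = 4×2 + -3×3 = -1; y[2] = 4×5 + -3×2 + 0×3 = 14; y[3] = -3×5 + 0×2 = -15; y[4] = 0×5 = 0

[12, -1, 14, -15, 0]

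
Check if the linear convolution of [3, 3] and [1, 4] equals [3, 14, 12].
Recompute linear convolution of [3, 3] and [1, 4]: y[0] = 3×1 = 3; y[1] = 3×4 + 3×1 = 15; y[2] = 3×4 = 12 → [3, 15, 12]. Compare to given [3, 14, 12]: they differ at index 1: given 14, correct 15, so answer: No

No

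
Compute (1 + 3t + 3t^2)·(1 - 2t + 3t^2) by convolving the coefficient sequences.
Ascending coefficients: a = [1, 3, 3], b = [1, -2, 3]. c[0] = 1×1 = 1; c[1] = 1×-2 + 3×1 = 1; c[2] = 1×3 + 3×-2 + 3×1 = 0; c[3] = 3×3 + 3×-2 = 3; c[4] = 3×3 = 9. Result coefficients: [1, 1, 0, 3, 9] → 1 + t + 3t^3 + 9t^4

1 + t + 3t^3 + 9t^4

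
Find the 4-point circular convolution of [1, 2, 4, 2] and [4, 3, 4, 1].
Use y[k] = Σ_j u[j]·v[(k-j) mod 4]. y[0] = 1×4 + 2×1 + 4×4 + 2×3 = 28; y[1] = 1×3 + 2×4 + 4×1 + 2×4 = 23; y[2] = 1×4 + 2×3 + 4×4 + 2×1 = 28; y[3] = 1×1 + 2×4 + 4×3 + 2×4 = 29. Result: [28, 23, 28, 29]

[28, 23, 28, 29]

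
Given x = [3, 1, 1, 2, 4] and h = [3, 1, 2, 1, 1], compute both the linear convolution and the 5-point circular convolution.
Linear: y_lin[0] = 3×3 = 9; y_lin[1] = 3×1 + 1×3 = 6; y_lin[2] = 3×2 + 1×1 + 1×3 = 10; y_lin[3] = 3×1 + 1×2 + 1×1 + 2×3 = 12; y_lin[4] = 3×1 + 1×1 + 1×2 + 2×1 + 4×3 = 20; y_lin[5] = 1×1 + 1×1 + 2×2 + 4×1 = 10; y_lin[6] = 1×1 + 2×1 + 4×2 = 11; y_lin[7] = 2×1 + 4×1 = 6; y_lin[8] = 4×1 = 4 → [9, 6, 10, 12, 20, 10, 11, 6, 4]. Circular (length 5): y[0] = 3×3 + 1×1 + 1×1 + 2×2 + 4×1 = 19; y[1] = 3×1 + 1×3 + 1×1 + 2×1 + 4×2 = 17; y[2] = 3×2 + 1×1 + 1×3 + 2×1 + 4×1 = 16; y[3] = 3×1 + 1×2 + 1×1 + 2×3 + 4×1 = 16; y[4] = 3×1 + 1×1 + 1×2 + 2×1 + 4×3 = 20 → [19, 17, 16, 16, 20]

Linear: [9, 6, 10, 12, 20, 10, 11, 6, 4], Circular: [19, 17, 16, 16, 20]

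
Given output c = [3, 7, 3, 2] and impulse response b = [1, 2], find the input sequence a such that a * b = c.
Deconvolve c=[3, 7, 3, 2] by b=[1, 2]. Since b[0]=1, solve forward: a[0] = c[0] / 1 = 3; a[1] = (c[1] - 3×2) / 1 = 1; a[2] = (c[2] - 1×2) / 1 = 1. So a = [3, 1, 1]. Check by forward convolution: c[0] = 3×1 = 3; c[1] = 3×2 + 1×1 = 7; c[2] = 1×2 + 1×1 = 3; c[3] = 1×2 = 2

[3, 1, 1]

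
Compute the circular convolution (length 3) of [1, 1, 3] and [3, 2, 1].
Use y[k] = Σ_j f[j]·g[(k-j) mod 3]. y[0] = 1×3 + 1×1 + 3×2 = 10; y[1] = 1×2 + 1×3 + 3×1 = 8; y[2] = 1×1 + 1×2 + 3×3 = 12. Result: [10, 8, 12]

[10, 8, 12]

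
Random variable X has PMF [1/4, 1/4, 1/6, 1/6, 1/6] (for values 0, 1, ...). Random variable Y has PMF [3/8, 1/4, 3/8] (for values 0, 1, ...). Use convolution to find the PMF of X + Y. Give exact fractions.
P(X+Y=k) = Σ_i P(X=i)·P(Y=k-i) — a convolution of [1/4, 1/4, 1/6, 1/6, 1/6] and [3/8, 1/4, 3/8]. P(X+Y=0) = (1/4)×(3/8) = 3/32; P(X+Y=1) = (1/4)×(1/4) + (1/4)×(3/8) = 1/16 + 3/32 = 5/32; P(X+Y=2) = (1/4)×(3/8) + (1/4)×(1/4) + (1/6)×(3/8) = 3/32 + 1/16 + 1/16 = 7/32; P(X+Y=3) = (1/4)×(3/8) + (1/6)×(1/4) + (1/6)×(3/8) = 3/32 + 1/24 + 1/16 = 19/96; P(X+Y=4) = (1/6)×(3/8) + (1/6)×(1/4) + (1/6)×(3/8) = 1/16 + 1/24 + 1/16 = 1/6; P(X+Y=5) = (1/6)×(3/8) + (1/6)×(1/4) = 1/16 + 1/24 = 5/48; P(X+Y=6) = (1/6)×(3/8) = 1/16. PMF: [3/32, 5/32, 7/32, 19/96, 1/6, 5/48, 1/16] (sums to 1 ✓)

[3/32, 5/32, 7/32, 19/96, 1/6, 5/48, 1/16]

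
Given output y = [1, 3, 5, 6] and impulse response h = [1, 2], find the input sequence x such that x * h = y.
Deconvolve y=[1, 3, 5, 6] by h=[1, 2]. Since h[0]=1, solve forward: x[0] = y[0] / 1 = 1; x[1] = (y[1] - 1×2) / 1 = 1; x[2] = (y[2] - 1×2) / 1 = 3. So x = [1, 1, 3]. Check by forward convolution: y[0] = 1×1 = 1; y[1] = 1×2 + 1×1 = 3; y[2] = 1×2 + 3×1 = 5; y[3] = 3×2 = 6

[1, 1, 3]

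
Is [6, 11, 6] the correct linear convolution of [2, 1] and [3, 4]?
Recompute linear convolution of [2, 1] and [3, 4]: y[0] = 2×3 = 6; y[1] = 2×4 + 1×3 = 11; y[2] = 1×4 = 4 → [6, 11, 4]. Compare to given [6, 11, 6]: they differ at index 2: given 6, correct 4, so answer: No

No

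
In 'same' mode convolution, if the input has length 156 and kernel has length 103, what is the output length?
'Same' mode returns an output with the same length as the input: 156

156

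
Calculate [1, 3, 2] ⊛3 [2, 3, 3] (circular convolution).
Use y[k] = Σ_j u[j]·v[(k-j) mod 3]. y[0] = 1×2 + 3×3 + 2×3 = 17; y[1] = 1×3 + 3×2 + 2×3 = 15; y[2] = 1×3 + 3×3 + 2×2 = 16. Result: [17, 15, 16]

[17, 15, 16]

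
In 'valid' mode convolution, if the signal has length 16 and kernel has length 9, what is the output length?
'Valid' mode counts only positions where the kernel fully overlaps the signal: m - n + 1 = 16 - 9 + 1 = 8

8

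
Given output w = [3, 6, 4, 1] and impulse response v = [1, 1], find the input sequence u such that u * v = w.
Deconvolve w=[3, 6, 4, 1] by v=[1, 1]. Since v[0]=1, solve forward: u[0] = w[0] / 1 = 3; u[1] = (w[1] - 3×1) / 1 = 3; u[2] = (w[2] - 3×1) / 1 = 1. So u = [3, 3, 1]. Check by forward convolution: w[0] = 3×1 = 3; w[1] = 3×1 + 3×1 = 6; w[2] = 3×1 + 1×1 = 4; w[3] = 1×1 = 1

[3, 3, 1]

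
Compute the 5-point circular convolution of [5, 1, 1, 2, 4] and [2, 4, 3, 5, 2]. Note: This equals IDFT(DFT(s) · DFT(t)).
Either evaluate y[k] = Σ_j s[j]·t[(k-j) mod 5] directly, or use IDFT(DFT(s) · DFT(t)). y[0] = 5×2 + 1×2 + 1×5 + 2×3 + 4×4 = 39; y[1] = 5×4 + 1×2 + 1×2 + 2×5 + 4×3 = 46; y[2] = 5×3 + 1×4 + 1×2 + 2×2 + 4×5 = 45; y[3] = 5×5 + 1×3 + 1×4 + 2×2 + 4×2 = 44; y[4] = 5×2 + 1×5 + 1×3 + 2×4 + 4×2 = 34. Result: [39, 46, 45, 44, 34]

[39, 46, 45, 44, 34]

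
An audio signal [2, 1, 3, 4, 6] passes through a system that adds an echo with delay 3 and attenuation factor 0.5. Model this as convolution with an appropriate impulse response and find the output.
Direct-path + delayed-attenuated-path model → impulse response h = [1, 0, 0, 0.5] (1 at lag 0, 0.5 at lag 3). Output y[n] = x[n] + 0.5·x[n - 3] (with x[n] = 0 outside 0..4): y[0] = 2 + 0.5×0 = 2; y[1] = 1 + 0.5×0 = 1; y[2] = 3 + 0.5×0 = 3; y[3] = 4 + 0.5×2 = 5.0; y[4] = 6 + 0.5×1 = 6.5; y[5] = 0 + 0.5×3 = 1.5; y[6] = 0 + 0.5×4 = 2.0; y[7] = 0 + 0.5×6 = 3.0. So y = [2, 1, 3, 5.0, 6.5, 1.5, 2.0, 3.0]

[2, 1, 3, 5.0, 6.5, 1.5, 2.0, 3.0]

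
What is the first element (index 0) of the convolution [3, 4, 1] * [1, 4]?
Use y[k] = Σ_i a[i]·b[k-i] at k=0. y[0] = 3×1 = 3

3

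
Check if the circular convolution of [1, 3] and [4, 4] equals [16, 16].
Recompute circular convolution of [1, 3] and [4, 4]: y[0] = 1×4 + 3×4 = 16; y[1] = 1×4 + 3×4 = 16 → [16, 16]. Given [16, 16] matches, so answer: Yes

Yes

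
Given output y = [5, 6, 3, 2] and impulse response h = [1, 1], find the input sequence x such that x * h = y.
Deconvolve y=[5, 6, 3, 2] by h=[1, 1]. Since h[0]=1, solve forward: x[0] = y[0] / 1 = 5; x[1] = (y[1] - 5×1) / 1 = 1; x[2] = (y[2] - 1×1) / 1 = 2. So x = [5, 1, 2]. Check by forward convolution: y[0] = 5×1 = 5; y[1] = 5×1 + 1×1 = 6; y[2] = 1×1 + 2×1 = 3; y[3] = 2×1 = 2

[5, 1, 2]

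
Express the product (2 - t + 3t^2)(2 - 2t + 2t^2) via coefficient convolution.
Ascending coefficients: a = [2, -1, 3], b = [2, -2, 2]. c[0] = 2×2 = 4; c[1] = 2×-2 + -1×2 = -6; c[2] = 2×2 + -1×-2 + 3×2 = 12; c[3] = -1×2 + 3×-2 = -8; c[4] = 3×2 = 6. Result coefficients: [4, -6, 12, -8, 6] → 4 - 6t + 12t^2 - 8t^3 + 6t^4

4 - 6t + 12t^2 - 8t^3 + 6t^4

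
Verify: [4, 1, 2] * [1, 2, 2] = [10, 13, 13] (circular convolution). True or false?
Recompute circular convolution of [4, 1, 2] and [1, 2, 2]: y[0] = 4×1 + 1×2 + 2×2 = 10; y[1] = 4×2 + 1×1 + 2×2 = 13; y[2] = 4×2 + 1×2 + 2×1 = 12 → [10, 13, 12]. Compare to given [10, 13, 13]: they differ at index 2: given 13, correct 12, so answer: No

No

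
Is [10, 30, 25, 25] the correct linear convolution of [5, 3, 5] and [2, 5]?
Recompute linear convolution of [5, 3, 5] and [2, 5]: y[0] = 5×2 = 10; y[1] = 5×5 + 3×2 = 31; y[2] = 3×5 + 5×2 = 25; y[3] = 5×5 = 25 → [10, 31, 25, 25]. Compare to given [10, 30, 25, 25]: they differ at index 1: given 30, correct 31, so answer: No

No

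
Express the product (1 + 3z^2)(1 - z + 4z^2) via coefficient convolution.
Ascending coefficients: a = [1, 0, 3], b = [1, -1, 4]. c[0] = 1×1 = 1; c[1] = 1×-1 + 0×1 = -1; c[2] = 1×4 + 0×-1 + 3×1 = 7; c[3] = 0×4 + 3×-1 = -3; c[4] = 3×4 = 12. Result coefficients: [1, -1, 7, -3, 12] → 1 - z + 7z^2 - 3z^3 + 12z^4

1 - z + 7z^2 - 3z^3 + 12z^4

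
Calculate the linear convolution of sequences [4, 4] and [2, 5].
y[0] = 4×2 = 8; y[1] = 4×5 + 4×2 = 28; y[2] = 4×5 = 20

[8, 28, 20]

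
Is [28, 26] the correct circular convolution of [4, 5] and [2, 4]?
Recompute circular convolution of [4, 5] and [2, 4]: y[0] = 4×2 + 5×4 = 28; y[1] = 4×4 + 5×2 = 26 → [28, 26]. Given [28, 26] matches, so answer: Yes

Yes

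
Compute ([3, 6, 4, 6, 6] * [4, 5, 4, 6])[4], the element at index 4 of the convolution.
Use y[k] = Σ_i a[i]·b[k-i] at k=4. y[4] = 6×6 + 4×4 + 6×5 + 6×4 = 106

106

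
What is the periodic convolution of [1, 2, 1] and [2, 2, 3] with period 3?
Use y[k] = Σ_j a[j]·b[(k-j) mod 3]. y[0] = 1×2 + 2×3 + 1×2 = 10; y[1] = 1×2 + 2×2 + 1×3 = 9; y[2] = 1×3 + 2×2 + 1×2 = 9. Result: [10, 9, 9]

[10, 9, 9]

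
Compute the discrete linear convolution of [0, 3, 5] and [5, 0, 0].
y[0] = 0×5 = 0; y[1] = 0×0 + 3×5 = 15; y[2] = 0×0 + 3×0 + 5×5 = 25; y[3] = 3×0 + 5×0 = 0; y[4] = 5×0 = 0

[0, 15, 25, 0, 0]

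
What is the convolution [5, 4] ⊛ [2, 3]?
y[0] = 5×2 = 10; y[1] = 5×3 + 4×2 = 23; y[2] = 4×3 = 12

[10, 23, 12]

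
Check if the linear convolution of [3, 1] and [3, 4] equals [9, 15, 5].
Recompute linear convolution of [3, 1] and [3, 4]: y[0] = 3×3 = 9; y[1] = 3×4 + 1×3 = 15; y[2] = 1×4 = 4 → [9, 15, 4]. Compare to given [9, 15, 5]: they differ at index 2: given 5, correct 4, so answer: No

No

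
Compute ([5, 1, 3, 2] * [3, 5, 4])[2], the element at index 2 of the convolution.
Use y[k] = Σ_i a[i]·b[k-i] at k=2. y[2] = 5×4 + 1×5 + 3×3 = 34

34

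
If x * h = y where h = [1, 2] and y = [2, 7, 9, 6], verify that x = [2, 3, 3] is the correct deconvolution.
Forward-compute [2, 3, 3] * [1, 2]: y[0] = 2×1 = 2; y[1] = 2×2 + 3×1 = 7; y[2] = 3×2 + 3×1 = 9; y[3] = 3×2 = 6 → [2, 7, 9, 6]. Matches given y = [2, 7, 9, 6], so verified.

Verified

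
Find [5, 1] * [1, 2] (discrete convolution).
y[0] = 5×1 = 5; y[1] = 5×2 + 1×1 = 11; y[2] = 1×2 = 2

[5, 11, 2]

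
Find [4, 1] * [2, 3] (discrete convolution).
y[0] = 4×2 = 8; y[1] = 4×3 + 1×2 = 14; y[2] = 1×3 = 3

[8, 14, 3]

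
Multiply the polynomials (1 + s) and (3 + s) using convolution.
Ascending coefficients: a = [1, 1], b = [3, 1]. c[0] = 1×3 = 3; c[1] = 1×1 + 1×3 = 4; c[2] = 1×1 = 1. Result coefficients: [3, 4, 1] → 3 + 4s + s^2

3 + 4s + s^2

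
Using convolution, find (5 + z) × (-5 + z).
Ascending coefficients: a = [5, 1], b = [-5, 1]. c[0] = 5×-5 = -25; c[1] = 5×1 + 1×-5 = 0; c[2] = 1×1 = 1. Result coefficients: [-25, 0, 1] → -25 + z^2

-25 + z^2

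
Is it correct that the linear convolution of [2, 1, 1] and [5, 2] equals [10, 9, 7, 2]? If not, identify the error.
Recompute linear convolution of [2, 1, 1] and [5, 2]: y[0] = 2×5 = 10; y[1] = 2×2 + 1×5 = 9; y[2] = 1×2 + 1×5 = 7; y[3] = 1×2 = 2 → [10, 9, 7, 2]. Given [10, 9, 7, 2] matches, so answer: Yes

Yes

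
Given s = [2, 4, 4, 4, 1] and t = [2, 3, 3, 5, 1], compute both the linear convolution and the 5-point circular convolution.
Linear: y_lin[0] = 2×2 = 4; y_lin[1] = 2×3 + 4×2 = 14; y_lin[2] = 2×3 + 4×3 + 4×2 = 26; y_lin[3] = 2×5 + 4×3 + 4×3 + 4×2 = 42; y_lin[4] = 2×1 + 4×5 + 4×3 + 4×3 + 1×2 = 48; y_lin[5] = 4×1 + 4×5 + 4×3 + 1×3 = 39; y_lin[6] = 4×1 + 4×5 + 1×3 = 27; y_lin[7] = 4×1 + 1×5 = 9; y_lin[8] = 1×1 = 1 → [4, 14, 26, 42, 48, 39, 27, 9, 1]. Circular (length 5): y[0] = 2×2 + 4×1 + 4×5 + 4×3 + 1×3 = 43; y[1] = 2×3 + 4×2 + 4×1 + 4×5 + 1×3 = 41; y[2] = 2×3 + 4×3 + 4×2 + 4×1 + 1×5 = 35; y[3] = 2×5 + 4×3 + 4×3 + 4×2 + 1×1 = 43; y[4] = 2×1 + 4×5 + 4×3 + 4×3 + 1×2 = 48 → [43, 41, 35, 43, 48]

Linear: [4, 14, 26, 42, 48, 39, 27, 9, 1], Circular: [43, 41, 35, 43, 48]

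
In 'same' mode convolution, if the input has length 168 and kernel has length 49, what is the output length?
'Same' mode returns an output with the same length as the input: 168

168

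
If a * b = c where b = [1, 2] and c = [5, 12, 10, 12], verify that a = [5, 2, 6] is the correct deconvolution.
Forward-compute [5, 2, 6] * [1, 2]: c[0] = 5×1 = 5; c[1] = 5×2 + 2×1 = 12; c[2] = 2×2 + 6×1 = 10; c[3] = 6×2 = 12 → [5, 12, 10, 12]. Matches given c = [5, 12, 10, 12], so verified.

Verified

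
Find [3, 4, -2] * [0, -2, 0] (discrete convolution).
y[0] = 3×0 = 0; y[1] = 3×-2 + 4×0 = -6; y[2] = 3×0 + 4×-2 + -2×0 = -8; y[3] = 4×0 + -2×-2 = 4; y[4] = -2×0 = 0

[0, -6, -8, 4, 0]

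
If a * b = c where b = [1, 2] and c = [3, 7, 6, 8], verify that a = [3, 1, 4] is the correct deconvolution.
Forward-compute [3, 1, 4] * [1, 2]: c[0] = 3×1 = 3; c[1] = 3×2 + 1×1 = 7; c[2] = 1×2 + 4×1 = 6; c[3] = 4×2 = 8 → [3, 7, 6, 8]. Matches given c = [3, 7, 6, 8], so verified.

Verified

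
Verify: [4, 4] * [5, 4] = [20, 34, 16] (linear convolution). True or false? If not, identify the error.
Recompute linear convolution of [4, 4] and [5, 4]: y[0] = 4×5 = 20; y[1] = 4×4 + 4×5 = 36; y[2] = 4×4 = 16 → [20, 36, 16]. Compare to given [20, 34, 16]: they differ at index 1: given 34, correct 36, so answer: No

No. Error at index 1: given 34, correct 36.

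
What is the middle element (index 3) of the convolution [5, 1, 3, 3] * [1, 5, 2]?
Use y[k] = Σ_i a[i]·b[k-i] at k=3. y[3] = 1×2 + 3×5 + 3×1 = 20

20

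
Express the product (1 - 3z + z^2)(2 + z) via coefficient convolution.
Ascending coefficients: a = [1, -3, 1], b = [2, 1]. c[0] = 1×2 = 2; c[1] = 1×1 + -3×2 = -5; c[2] = -3×1 + 1×2 = -1; c[3] = 1×1 = 1. Result coefficients: [2, -5, -1, 1] → 2 - 5z - z^2 + z^3

2 - 5z - z^2 + z^3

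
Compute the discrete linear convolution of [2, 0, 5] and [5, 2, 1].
y[0] = 2×5 = 10; y[1] = 2×2 + 0×5 = 4; y[2] = 2×1 + 0×2 + 5×5 = 27; y[3] = 0×1 + 5×2 = 10; y[4] = 5×1 = 5

[10, 4, 27, 10, 5]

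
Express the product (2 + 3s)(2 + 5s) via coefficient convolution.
Ascending coefficients: a = [2, 3], b = [2, 5]. c[0] = 2×2 = 4; c[1] = 2×5 + 3×2 = 16; c[2] = 3×5 = 15. Result coefficients: [4, 16, 15] → 4 + 16s + 15s^2

4 + 16s + 15s^2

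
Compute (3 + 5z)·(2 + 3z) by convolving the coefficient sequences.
Ascending coefficients: a = [3, 5], b = [2, 3]. c[0] = 3×2 = 6; c[1] = 3×3 + 5×2 = 19; c[2] = 5×3 = 15. Result coefficients: [6, 19, 15] → 6 + 19z + 15z^2

6 + 19z + 15z^2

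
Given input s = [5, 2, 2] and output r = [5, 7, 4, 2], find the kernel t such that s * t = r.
Output length 4 = len(s) + len(t) - 1 ⇒ len(t) = 2. Solve t forward using t[k] = (r[k] - Σ_{i≥1} s[i]·t[k-i]) / s[0]: t[0] = r[0] / s[0] = 5 / 5 = 1; t[1] = (r[1] - 2×1) / s[0] = (7 - 2×1) / 5 = 1. So t = [1, 1]. Forward-check [5, 2, 2] * [1, 1]: r[0] = 5×1 = 5; r[1] = 5×1 + 2×1 = 7; r[2] = 2×1 + 2×1 = 4; r[3] = 2×1 = 2 → [5, 7, 4, 2] ✓

[1, 1]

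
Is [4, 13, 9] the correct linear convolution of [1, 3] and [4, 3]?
Recompute linear convolution of [1, 3] and [4, 3]: y[0] = 1×4 = 4; y[1] = 1×3 + 3×4 = 15; y[2] = 3×3 = 9 → [4, 15, 9]. Compare to given [4, 13, 9]: they differ at index 1: given 13, correct 15, so answer: No

No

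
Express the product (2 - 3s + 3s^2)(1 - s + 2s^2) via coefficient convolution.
Ascending coefficients: a = [2, -3, 3], b = [1, -1, 2]. c[0] = 2×1 = 2; c[1] = 2×-1 + -3×1 = -5; c[2] = 2×2 + -3×-1 + 3×1 = 10; c[3] = -3×2 + 3×-1 = -9; c[4] = 3×2 = 6. Result coefficients: [2, -5, 10, -9, 6] → 2 - 5s + 10s^2 - 9s^3 + 6s^4

2 - 5s + 10s^2 - 9s^3 + 6s^4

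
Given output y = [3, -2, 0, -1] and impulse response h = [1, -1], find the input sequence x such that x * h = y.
Deconvolve y=[3, -2, 0, -1] by h=[1, -1]. Since h[0]=1, solve forward: x[0] = y[0] / 1 = 3; x[1] = (y[1] - 3×-1) / 1 = 1; x[2] = (y[2] - 1×-1) / 1 = 1. So x = [3, 1, 1]. Check by forward convolution: y[0] = 3×1 = 3; y[1] = 3×-1 + 1×1 = -2; y[2] = 1×-1 + 1×1 = 0; y[3] = 1×-1 = -1

[3, 1, 1]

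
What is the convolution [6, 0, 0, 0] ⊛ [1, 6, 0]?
y[0] = 6×1 = 6; y[1] = 6×6 + 0×1 = 36; y[2] = 6×0 + 0×6 + 0×1 = 0; y[3] = 0×0 + 0×6 + 0×1 = 0; y[4] = 0×0 + 0×6 = 0; y[5] = 0×0 = 0

[6, 36, 0, 0, 0, 0]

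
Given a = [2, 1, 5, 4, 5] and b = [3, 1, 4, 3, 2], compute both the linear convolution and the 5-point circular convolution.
Linear: y_lin[0] = 2×3 = 6; y_lin[1] = 2×1 + 1×3 = 5; y_lin[2] = 2×4 + 1×1 + 5×3 = 24; y_lin[3] = 2×3 + 1×4 + 5×1 + 4×3 = 27; y_lin[4] = 2×2 + 1×3 + 5×4 + 4×1 + 5×3 = 46; y_lin[5] = 1×2 + 5×3 + 4×4 + 5×1 = 38; y_lin[6] = 5×2 + 4×3 + 5×4 = 42; y_lin[7] = 4×2 + 5×3 = 23; y_lin[8] = 5×2 = 10 → [6, 5, 24, 27, 46, 38, 42, 23, 10]. Circular (length 5): y[0] = 2×3 + 1×2 + 5×3 + 4×4 + 5×1 = 44; y[1] = 2×1 + 1×3 + 5×2 + 4×3 + 5×4 = 47; y[2] = 2×4 + 1×1 + 5×3 + 4×2 + 5×3 = 47; y[3] = 2×3 + 1×4 + 5×1 + 4×3 + 5×2 = 37; y[4] = 2×2 + 1×3 + 5×4 + 4×1 + 5×3 = 46 → [44, 47, 47, 37, 46]

Linear: [6, 5, 24, 27, 46, 38, 42, 23, 10], Circular: [44, 47, 47, 37, 46]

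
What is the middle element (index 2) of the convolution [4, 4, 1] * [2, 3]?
Use y[k] = Σ_i a[i]·b[k-i] at k=2. y[2] = 4×3 + 1×2 = 14

14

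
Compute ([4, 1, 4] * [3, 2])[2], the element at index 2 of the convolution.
Use y[k] = Σ_i a[i]·b[k-i] at k=2. y[2] = 1×2 + 4×3 = 14

14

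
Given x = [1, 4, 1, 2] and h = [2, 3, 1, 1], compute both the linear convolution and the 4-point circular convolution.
Linear: y_lin[0] = 1×2 = 2; y_lin[1] = 1×3 + 4×2 = 11; y_lin[2] = 1×1 + 4×3 + 1×2 = 15; y_lin[3] = 1×1 + 4×1 + 1×3 + 2×2 = 12; y_lin[4] = 4×1 + 1×1 + 2×3 = 11; y_lin[5] = 1×1 + 2×1 = 3; y_lin[6] = 2×1 = 2 → [2, 11, 15, 12, 11, 3, 2]. Circular (length 4): y[0] = 1×2 + 4×1 + 1×1 + 2×3 = 13; y[1] = 1×3 + 4×2 + 1×1 + 2×1 = 14; y[2] = 1×1 + 4×3 + 1×2 + 2×1 = 17; y[3] = 1×1 + 4×1 + 1×3 + 2×2 = 12 → [13, 14, 17, 12]

Linear: [2, 11, 15, 12, 11, 3, 2], Circular: [13, 14, 17, 12]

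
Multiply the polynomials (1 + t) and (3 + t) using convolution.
Ascending coefficients: a = [1, 1], b = [3, 1]. c[0] = 1×3 = 3; c[1] = 1×1 + 1×3 = 4; c[2] = 1×1 = 1. Result coefficients: [3, 4, 1] → 3 + 4t + t^2

3 + 4t + t^2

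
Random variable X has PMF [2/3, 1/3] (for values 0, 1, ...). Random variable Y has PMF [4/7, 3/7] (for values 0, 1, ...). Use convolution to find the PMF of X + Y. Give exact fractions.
P(X+Y=k) = Σ_i P(X=i)·P(Y=k-i) — a convolution of [2/3, 1/3] and [4/7, 3/7]. P(X+Y=0) = (2/3)×(4/7) = 8/21; P(X+Y=1) = (2/3)×(3/7) + (1/3)×(4/7) = 2/7 + 4/21 = 10/21; P(X+Y=2) = (1/3)×(3/7) = 1/7. PMF: [8/21, 10/21, 1/7] (sums to 1 ✓)

[8/21, 10/21, 1/7]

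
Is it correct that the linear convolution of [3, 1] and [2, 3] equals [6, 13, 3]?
Recompute linear convolution of [3, 1] and [2, 3]: y[0] = 3×2 = 6; y[1] = 3×3 + 1×2 = 11; y[2] = 1×3 = 3 → [6, 11, 3]. Compare to given [6, 13, 3]: they differ at index 1: given 13, correct 11, so answer: No

No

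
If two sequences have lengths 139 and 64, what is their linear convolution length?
Linear/full convolution length: m + n - 1 = 139 + 64 - 1 = 202

202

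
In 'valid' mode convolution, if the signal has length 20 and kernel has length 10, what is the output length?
'Valid' mode counts only positions where the kernel fully overlaps the signal: m - n + 1 = 20 - 10 + 1 = 11

11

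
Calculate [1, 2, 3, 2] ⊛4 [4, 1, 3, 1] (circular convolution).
Use y[k] = Σ_j x[j]·h[(k-j) mod 4]. y[0] = 1×4 + 2×1 + 3×3 + 2×1 = 17; y[1] = 1×1 + 2×4 + 3×1 + 2×3 = 18; y[2] = 1×3 + 2×1 + 3×4 + 2×1 = 19; y[3] = 1×1 + 2×3 + 3×1 + 2×4 = 18. Result: [17, 18, 19, 18]

[17, 18, 19, 18]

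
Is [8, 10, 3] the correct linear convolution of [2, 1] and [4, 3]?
Recompute linear convolution of [2, 1] and [4, 3]: y[0] = 2×4 = 8; y[1] = 2×3 + 1×4 = 10; y[2] = 1×3 = 3 → [8, 10, 3]. Given [8, 10, 3] matches, so answer: Yes

Yes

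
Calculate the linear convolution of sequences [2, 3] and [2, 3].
y[0] = 2×2 = 4; y[1] = 2×3 + 3×2 = 12; y[2] = 3×3 = 9

[4, 12, 9]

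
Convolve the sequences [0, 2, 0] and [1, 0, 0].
y[0] = 0×1 = 0; y[1] = 0×0 + 2×1 = 2; y[2] = 0×0 + 2×0 + 0×1 = 0; y[3] = 2×0 + 0×0 = 0; y[4] = 0×0 = 0

[0, 2, 0, 0, 0]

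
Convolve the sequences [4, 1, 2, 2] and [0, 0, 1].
y[0] = 4×0 = 0; y[1] = 4×0 + 1×0 = 0; y[2] = 4×1 + 1×0 + 2×0 = 4; y[3] = 1×1 + 2×0 + 2×0 = 1; y[4] = 2×1 + 2×0 = 2; y[5] = 2×1 = 2

[0, 0, 4, 1, 2, 2]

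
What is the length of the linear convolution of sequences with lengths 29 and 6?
Linear/full convolution length: m + n - 1 = 29 + 6 - 1 = 34

34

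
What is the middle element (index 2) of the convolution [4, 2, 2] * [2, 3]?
Use y[k] = Σ_i a[i]·b[k-i] at k=2. y[2] = 2×3 + 2×2 = 10

10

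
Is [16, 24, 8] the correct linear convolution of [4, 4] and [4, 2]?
Recompute linear convolution of [4, 4] and [4, 2]: y[0] = 4×4 = 16; y[1] = 4×2 + 4×4 = 24; y[2] = 4×2 = 8 → [16, 24, 8]. Given [16, 24, 8] matches, so answer: Yes

Yes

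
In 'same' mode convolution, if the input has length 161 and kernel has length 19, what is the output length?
'Same' mode returns an output with the same length as the input: 161

161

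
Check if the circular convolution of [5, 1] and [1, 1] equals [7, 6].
Recompute circular convolution of [5, 1] and [1, 1]: y[0] = 5×1 + 1×1 = 6; y[1] = 5×1 + 1×1 = 6 → [6, 6]. Compare to given [7, 6]: they differ at index 0: given 7, correct 6, so answer: No

No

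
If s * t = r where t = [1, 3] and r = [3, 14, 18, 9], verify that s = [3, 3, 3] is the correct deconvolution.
Forward-compute [3, 3, 3] * [1, 3]: r[0] = 3×1 = 3; r[1] = 3×3 + 3×1 = 12; r[2] = 3×3 + 3×1 = 12; r[3] = 3×3 = 9 → [3, 12, 12, 9]. Does not match given r = [3, 14, 18, 9].

Not verified. [3, 3, 3] * [1, 3] = [3, 12, 12, 9], which differs from [3, 14, 18, 9] at index 1.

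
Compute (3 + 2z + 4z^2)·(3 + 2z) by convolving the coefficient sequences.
Ascending coefficients: a = [3, 2, 4], b = [3, 2]. c[0] = 3×3 = 9; c[1] = 3×2 + 2×3 = 12; c[2] = 2×2 + 4×3 = 16; c[3] = 4×2 = 8. Result coefficients: [9, 12, 16, 8] → 9 + 12z + 16z^2 + 8z^3

9 + 12z + 16z^2 + 8z^3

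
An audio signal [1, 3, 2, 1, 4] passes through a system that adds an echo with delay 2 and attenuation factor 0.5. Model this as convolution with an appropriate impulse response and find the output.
Direct-path + delayed-attenuated-path model → impulse response h = [1, 0, 0.5] (1 at lag 0, 0.5 at lag 2). Output y[n] = x[n] + 0.5·x[n - 2] (with x[n] = 0 outside 0..4): y[0] = 1 + 0.5×0 = 1; y[1] = 3 + 0.5×0 = 3; y[2] = 2 + 0.5×1 = 2.5; y[3] = 1 + 0.5×3 = 2.5; y[4] = 4 + 0.5×2 = 5.0; y[5] = 0 + 0.5×1 = 0.5; y[6] = 0 + 0.5×4 = 2.0. So y = [1, 3, 2.5, 2.5, 5.0, 0.5, 2.0]

[1, 3, 2.5, 2.5, 5.0, 0.5, 2.0]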